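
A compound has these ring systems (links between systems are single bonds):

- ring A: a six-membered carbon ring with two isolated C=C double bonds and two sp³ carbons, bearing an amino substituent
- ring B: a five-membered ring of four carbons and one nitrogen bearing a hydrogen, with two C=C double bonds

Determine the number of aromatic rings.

1

Ring A has two sp³ carbons, so it is not fully conjugated — not aromatic (1,4-cyclohexadiene).
Ring B is fully conjugated (every ring atom contributes a p orbital); 2 ring double bonds (4 π electrons) plus a heteroatom lone pair (2) give 6 π electrons. Since 6 = 4n+2 (n=1), ring B is aromatic (pyrrole).
Aromatic: B. Total: 1.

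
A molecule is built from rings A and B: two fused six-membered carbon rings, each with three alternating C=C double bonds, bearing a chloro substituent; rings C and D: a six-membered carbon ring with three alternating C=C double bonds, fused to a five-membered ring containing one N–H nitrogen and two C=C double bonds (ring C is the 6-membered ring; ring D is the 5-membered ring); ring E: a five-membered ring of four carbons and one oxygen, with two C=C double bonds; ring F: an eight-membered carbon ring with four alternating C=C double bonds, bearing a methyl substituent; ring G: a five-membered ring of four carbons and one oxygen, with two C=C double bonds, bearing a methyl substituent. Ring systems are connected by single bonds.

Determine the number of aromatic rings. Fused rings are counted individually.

Rings A and B form a fused bicyclic system with 10 sp² atoms and 10 π electrons from ring double bonds. 10 = 4(2)+2, so the system is aromatic and both rings count as aromatic (naphthalene).
Rings C and D form a fused bicyclic system (with one N–H) with 9 sp² atoms and 10 π electrons from ring double bonds plus a heteroatom lone pair. 10 = 4(2)+2, so the system is aromatic and both rings count as aromatic (indole).
Ring E is planar and fully conjugated; 2 ring double bonds (4 π electrons) plus a heteroatom lone pair (2) give 6 π electrons. That satisfies 4n+2 with n=1, so ring E is aromatic (furan).
Ring F has only sp² ring atoms; a planar conformation would have a fully conjugated π system of 8 electrons. But 8 = 4(2), which is 4n not 4n+2, so ring F is not aromatic (cyclooctatetraene) — cyclooctatetraene distorts into a non-planar tub to avoid antiaromaticity.
Ring G is planar and fully conjugated; 2 ring double bonds (4 π electrons) plus a heteroatom lone pair (2) give 6 π electrons. That satisfies 4n+2 with n=1, so ring G is aromatic (furan).
Aromatic: A, B, C, D, E, G. Total: 6.

6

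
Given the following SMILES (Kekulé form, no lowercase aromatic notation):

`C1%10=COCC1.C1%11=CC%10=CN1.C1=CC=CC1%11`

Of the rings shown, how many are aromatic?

1

The SMILES encodes a five-membered ring of four carbons and one oxygen, with one C=C double bond and two sp³ carbons; a five-membered ring of four carbons and one nitrogen bearing a hydrogen, with two C=C double bonds; a five-membered carbon ring with two conjugated C=C double bonds and one sp³ carbon.
The 5-membered ring with one oxygen has two sp³ carbons, so it is not fully conjugated — not aromatic (2,3-dihydrofuran).
The 5-membered ring with one N–H has a continuous p-orbital overlap around the ring; 2 ring double bonds (4 π electrons) plus a heteroatom lone pair (2) give 6 π electrons. Since 6 = 4n+2 (n=1), it is aromatic (pyrrole).
The 5-membered ring has one sp³ carbon, so it is not fully conjugated — not aromatic (cyclopentadiene).
1 of the 3 rings is aromatic. Total: 1.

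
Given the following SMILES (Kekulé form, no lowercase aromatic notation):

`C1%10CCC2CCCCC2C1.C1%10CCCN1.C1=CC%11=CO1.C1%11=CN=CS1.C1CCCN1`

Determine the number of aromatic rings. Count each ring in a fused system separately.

2

The SMILES encodes two fused six-membered saturated carbon rings; a five-membered saturated ring of four carbons and one N–H nitrogen; a five-membered ring of four carbons and one oxygen, with two C=C double bonds; a five-membered ring with a sulfur at position 1 and a nitrogen at position 3 (in a C=N bond), with two double bonds; a five-membered saturated ring of four carbons and one N–H nitrogen.
The 6-membered ring has only sp³ atoms, so it is not fully conjugated — not aromatic (cyclohexane ring).
The second 6-membered ring has only sp³ atoms, so it is not fully conjugated — not aromatic (cyclohexane ring).
The 5-membered ring with one N–H has only sp³ atoms, so it is not fully conjugated — not aromatic (pyrrolidine).
The 5-membered ring with one oxygen has a continuous p-orbital overlap around the ring; 2 ring double bonds (4 π electrons) plus a heteroatom lone pair (2) give 6 π electrons. That satisfies 4n+2 with n=1, so it is aromatic (furan).
The 5-membered ring with one sulfur and one =N– has a continuous p-orbital overlap around the ring; 2 ring double bonds (4 π electrons) plus a heteroatom lone pair (2) give 6 π electrons. 6 = 4(1)+2, so it is aromatic (thiazole).
The second 5-membered ring with one N–H has only sp³ atoms, so it is not fully conjugated — not aromatic (pyrrolidine).
2 of the 6 rings are aromatic. Total: 2.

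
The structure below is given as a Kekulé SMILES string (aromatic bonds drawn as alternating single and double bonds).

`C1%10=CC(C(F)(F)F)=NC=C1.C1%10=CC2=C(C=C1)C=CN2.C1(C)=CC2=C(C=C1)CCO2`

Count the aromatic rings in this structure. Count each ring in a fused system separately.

4

The SMILES encodes a six-membered ring of five carbons and one nitrogen with three alternating double bonds; a six-membered carbon ring with three alternating C=C double bonds, fused to a five-membered ring containing one N–H nitrogen and two C=C double bonds; a six-membered carbon ring with three alternating C=C double bonds, fused to a five-membered ring containing one oxygen and two sp³ carbons.
The 6-membered ring with one nitrogen has a continuous p-orbital overlap around the ring; 3 ring double bonds give 6 π electrons. That satisfies 4n+2 with n=1, so it is aromatic (pyridine).
The fused 6/5-membered bicyclic (with one N–H) is a single π system with 9 sp² atoms and 10 π electrons from ring double bonds plus a heteroatom lone pair. 10 = 4(2)+2, so the system is aromatic and both rings count as aromatic (indole).
The 6-membered ring is planar and fully conjugated; 3 ring double bonds give 6 π electrons. 6 = 4(1)+2, so it is aromatic (benzene ring).
The 5-membered ring with one oxygen has two sp³ carbons, so it is not fully conjugated — not aromatic (oxolane ring).
4 of the 5 rings are aromatic. Total: 4.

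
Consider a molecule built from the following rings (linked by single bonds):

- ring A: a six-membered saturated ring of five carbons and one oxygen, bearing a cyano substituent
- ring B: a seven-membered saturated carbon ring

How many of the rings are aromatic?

Ring A has only sp³ atoms, so it is not fully conjugated — not aromatic (tetrahydropyran).
Ring B has only sp³ atoms, so it is not fully conjugated — not aromatic (cycloheptane).
No ring is aromatic. Total: 0.

0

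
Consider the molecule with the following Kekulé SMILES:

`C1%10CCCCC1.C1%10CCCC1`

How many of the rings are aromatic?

The SMILES encodes a six-membered saturated carbon ring; a five-membered saturated carbon ring.
The 6-membered ring has only sp³ atoms, so it is not fully conjugated — not aromatic (cyclohexane).
The 5-membered ring has only sp³ atoms, so it is not fully conjugated — not aromatic (cyclopentane).
None of the rings are aromatic. Total: 0.

0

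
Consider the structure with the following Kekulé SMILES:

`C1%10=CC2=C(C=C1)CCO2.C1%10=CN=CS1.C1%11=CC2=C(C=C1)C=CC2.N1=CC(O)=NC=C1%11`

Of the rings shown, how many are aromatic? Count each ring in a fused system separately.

The SMILES encodes a six-membered carbon ring with three alternating C=C double bonds, fused to a five-membered ring containing one oxygen and two sp³ carbons; a five-membered ring with a sulfur at position 1 and a nitrogen at position 3 (in a C=N bond), with two double bonds; a six-membered carbon ring with three alternating C=C double bonds, fused to a five-membered carbon ring containing one C=C double bond and one sp³ carbon; a six-membered ring with nitrogens at positions 1 and 4 and three alternating double bonds.
The 6-membered ring is planar and fully conjugated; 3 ring double bonds give 6 π electrons. That satisfies 4n+2 with n=1, so it is aromatic (benzene ring).
The 5-membered ring with one oxygen has two sp³ carbons, so it is not fully conjugated — not aromatic (oxolane ring).
The 5-membered ring with one sulfur and one =N– is fully conjugated (every ring atom contributes a p orbital); 2 ring double bonds (4 π electrons) plus a heteroatom lone pair (2) give 6 π electrons. That satisfies 4n+2 with n=1, so it is aromatic (thiazole).
The second 6-membered ring is planar and fully conjugated; 3 ring double bonds give 6 π electrons. That satisfies 4n+2 with n=1, so it is aromatic (benzene ring).
The 5-membered ring has one sp³ carbon, so it is not fully conjugated — not aromatic (cyclopentene ring).
The 6-membered ring with two nitrogens (1,4) is fully conjugated (every ring atom contributes a p orbital); 3 ring double bonds give 6 π electrons. 6 = 4(1)+2, so it is aromatic (pyrazine).
4 of the 6 rings are aromatic. Total: 4.

4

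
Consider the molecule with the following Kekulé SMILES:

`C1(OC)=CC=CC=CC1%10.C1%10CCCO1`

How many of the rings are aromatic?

The SMILES encodes a seven-membered carbon ring with three C=C double bonds and one sp³ carbon; a five-membered saturated ring of four carbons and one oxygen.
The 7-membered ring has one sp³ carbon, so it is not fully conjugated — not aromatic (cycloheptatriene).
The 5-membered ring with one oxygen has only sp³ atoms, so it is not fully conjugated — not aromatic (tetrahydrofuran).
None of the rings are aromatic. Total: 0.

0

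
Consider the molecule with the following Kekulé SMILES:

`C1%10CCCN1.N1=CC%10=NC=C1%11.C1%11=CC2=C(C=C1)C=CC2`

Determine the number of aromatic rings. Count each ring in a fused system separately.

The SMILES encodes a five-membered saturated ring of four carbons and one N–H nitrogen; a six-membered ring with nitrogens at positions 1 and 4 and three alternating double bonds; a six-membered carbon ring with three alternating C=C double bonds, fused to a five-membered carbon ring containing one C=C double bond and one sp³ carbon.
The 5-membered ring with one N–H has only sp³ atoms, so it is not fully conjugated — not aromatic (pyrrolidine).
The 6-membered ring with two nitrogens (1,4) has a continuous p-orbital overlap around the ring; 3 ring double bonds give 6 π electrons. Since 6 = 4n+2 (n=1), it is aromatic (pyrazine).
The 6-membered ring is planar and fully conjugated; 3 ring double bonds give 6 π electrons. That satisfies 4n+2 with n=1, so it is aromatic (benzene ring).
The 5-membered ring has one sp³ carbon, so it is not fully conjugated — not aromatic (cyclopentene ring).
2 of the 4 rings are aromatic. Total: 2.

2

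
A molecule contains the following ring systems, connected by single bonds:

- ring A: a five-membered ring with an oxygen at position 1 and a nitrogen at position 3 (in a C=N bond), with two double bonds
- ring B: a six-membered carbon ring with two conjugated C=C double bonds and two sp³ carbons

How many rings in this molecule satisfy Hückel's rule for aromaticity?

Ring A is planar and fully conjugated; 2 ring double bonds (4 π electrons) plus a heteroatom lone pair (2) give 6 π electrons. That satisfies 4n+2 with n=1, so ring A is aromatic (oxazole).
Ring B has two sp³ carbons, so it is not fully conjugated — not aromatic (1,3-cyclohexadiene).
Aromatic: A. Total: 1.

1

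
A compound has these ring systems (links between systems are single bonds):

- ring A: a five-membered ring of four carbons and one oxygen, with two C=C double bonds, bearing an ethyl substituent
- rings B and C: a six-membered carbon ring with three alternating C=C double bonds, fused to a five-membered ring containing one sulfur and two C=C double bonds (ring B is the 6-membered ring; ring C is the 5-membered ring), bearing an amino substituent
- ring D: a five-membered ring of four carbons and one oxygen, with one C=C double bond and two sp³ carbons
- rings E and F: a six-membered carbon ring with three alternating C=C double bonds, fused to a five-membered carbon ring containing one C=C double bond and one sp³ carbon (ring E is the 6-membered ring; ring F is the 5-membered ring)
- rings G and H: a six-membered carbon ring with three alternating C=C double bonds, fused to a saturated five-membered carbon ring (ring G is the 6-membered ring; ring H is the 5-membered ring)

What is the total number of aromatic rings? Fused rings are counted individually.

5

Ring A has a continuous p-orbital overlap around the ring; 2 ring double bonds (4 π electrons) plus a heteroatom lone pair (2) give 6 π electrons. 6 = 4(1)+2, so ring A is aromatic (furan).
Rings B and C form a fused bicyclic system (with one sulfur) with 9 sp² atoms and 10 π electrons from ring double bonds plus a heteroatom lone pair. 10 = 4(2)+2, so the system is aromatic and both rings count as aromatic (benzothiophene).
Ring D has two sp³ carbons, so it is not fully conjugated — not aromatic (2,3-dihydrofuran).
Ring E has a continuous p-orbital overlap around the ring; 3 ring double bonds give 6 π electrons. 6 = 4(1)+2, so ring E is aromatic (benzene ring).
Ring F has one sp³ carbon, so it is not fully conjugated — not aromatic (cyclopentene ring).
Ring G is planar and fully conjugated; 3 ring double bonds give 6 π electrons. Since 6 = 4n+2 (n=1), ring G is aromatic (benzene ring).
Ring H has three sp³ carbons, so it is not fully conjugated — not aromatic (cyclopentane ring).
Aromatic: A, B, C, E, G. Total: 5.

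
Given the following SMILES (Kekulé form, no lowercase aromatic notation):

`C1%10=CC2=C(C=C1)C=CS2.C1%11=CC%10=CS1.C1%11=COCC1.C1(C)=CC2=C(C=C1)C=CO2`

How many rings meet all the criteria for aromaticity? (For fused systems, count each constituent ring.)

5

The SMILES encodes a six-membered carbon ring with three alternating C=C double bonds, fused to a five-membered ring containing one sulfur and two C=C double bonds; a five-membered ring of four carbons and one sulfur, with two C=C double bonds; a five-membered ring of four carbons and one oxygen, with one C=C double bond and two sp³ carbons; a six-membered carbon ring with three alternating C=C double bonds, fused to a five-membered ring containing one oxygen and two C=C double bonds.
The fused 6/5-membered bicyclic (with one sulfur) is a single π system with 9 sp² atoms and 10 π electrons from ring double bonds plus a heteroatom lone pair. 10 = 4(2)+2, so the system is aromatic and both rings count as aromatic (benzothiophene).
The 5-membered ring with one sulfur is fully conjugated (every ring atom contributes a p orbital); 2 ring double bonds (4 π electrons) plus a heteroatom lone pair (2) give 6 π electrons. Since 6 = 4n+2 (n=1), it is aromatic (thiophene).
The 5-membered ring with one oxygen has two sp³ carbons, so it is not fully conjugated — not aromatic (2,3-dihydrofuran).
The fused 6/5-membered bicyclic (with one oxygen) is a single π system with 9 sp² atoms and 10 π electrons from ring double bonds plus a heteroatom lone pair. 10 = 4(2)+2, so the system is aromatic and both rings count as aromatic (benzofuran).
5 of the 6 rings are aromatic. Total: 5.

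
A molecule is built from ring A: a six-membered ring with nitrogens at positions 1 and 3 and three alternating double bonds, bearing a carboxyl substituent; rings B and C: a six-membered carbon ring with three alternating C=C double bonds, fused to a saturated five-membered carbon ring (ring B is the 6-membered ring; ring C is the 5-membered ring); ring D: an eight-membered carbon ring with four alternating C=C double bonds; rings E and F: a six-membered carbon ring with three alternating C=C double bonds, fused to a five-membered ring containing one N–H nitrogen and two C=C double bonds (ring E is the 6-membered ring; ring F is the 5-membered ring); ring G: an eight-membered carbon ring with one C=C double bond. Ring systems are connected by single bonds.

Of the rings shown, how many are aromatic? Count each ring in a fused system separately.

4

Ring A has a continuous p-orbital overlap around the ring; 3 ring double bonds give 6 π electrons. That satisfies 4n+2 with n=1, so ring A is aromatic (pyrimidine).
Ring B is fully conjugated (every ring atom contributes a p orbital); 3 ring double bonds give 6 π electrons. Since 6 = 4n+2 (n=1), ring B is aromatic (benzene ring).
Ring C has three sp³ carbons, so it is not fully conjugated — not aromatic (cyclopentane ring).
Ring D has only sp² ring atoms; a planar conformation would have a fully conjugated π system of 8 electrons. But 8 = 4(2), which is 4n not 4n+2, so ring D is not aromatic (cyclooctatetraene) — cyclooctatetraene distorts into a non-planar tub to avoid antiaromaticity.
Rings E and F form a fused bicyclic system (with one N–H) with 9 sp² atoms and 10 π electrons from ring double bonds plus a heteroatom lone pair. 10 = 4(2)+2, so the system is aromatic and both rings count as aromatic (indole).
Ring G has six sp³ carbons, so it is not fully conjugated — not aromatic (cyclooctene).
Aromatic: A, B, E, F. Total: 4.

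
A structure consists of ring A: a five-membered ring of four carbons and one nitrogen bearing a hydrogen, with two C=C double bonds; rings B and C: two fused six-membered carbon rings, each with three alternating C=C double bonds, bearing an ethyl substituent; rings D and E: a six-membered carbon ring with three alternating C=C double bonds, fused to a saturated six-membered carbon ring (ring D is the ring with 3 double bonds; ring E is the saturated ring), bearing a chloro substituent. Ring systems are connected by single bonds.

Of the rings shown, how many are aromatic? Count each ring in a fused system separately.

Ring A is planar and fully conjugated; 2 ring double bonds (4 π electrons) plus a heteroatom lone pair (2) give 6 π electrons. 6 = 4(1)+2, so ring A is aromatic (pyrrole).
Rings B and C form a fused bicyclic system with 10 sp² atoms and 10 π electrons from ring double bonds. 10 = 4(2)+2, so the system is aromatic and both rings count as aromatic (naphthalene).
Ring D is fully conjugated (every ring atom contributes a p orbital); 3 ring double bonds give 6 π electrons. 6 = 4(1)+2, so ring D is aromatic (benzene ring).
Ring E has four sp³ carbons, so it is not fully conjugated — not aromatic (cyclohexane ring).
Aromatic: A, B, C, D. Total: 4.

4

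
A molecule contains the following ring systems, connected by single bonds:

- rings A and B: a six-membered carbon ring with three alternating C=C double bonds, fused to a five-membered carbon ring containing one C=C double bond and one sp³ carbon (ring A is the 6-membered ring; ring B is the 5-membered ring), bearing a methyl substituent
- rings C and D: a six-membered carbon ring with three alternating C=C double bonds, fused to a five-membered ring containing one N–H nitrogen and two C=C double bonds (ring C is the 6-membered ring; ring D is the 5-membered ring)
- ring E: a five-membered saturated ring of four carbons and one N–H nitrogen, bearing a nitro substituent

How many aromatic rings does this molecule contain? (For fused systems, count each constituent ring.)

Ring A is fully conjugated (every ring atom contributes a p orbital); 3 ring double bonds give 6 π electrons. Since 6 = 4n+2 (n=1), ring A is aromatic (benzene ring).
Ring B has one sp³ carbon, so it is not fully conjugated — not aromatic (cyclopentene ring).
Rings C and D form a fused bicyclic system (with one N–H) with 9 sp² atoms and 10 π electrons from ring double bonds plus a heteroatom lone pair. 10 = 4(2)+2, so the system is aromatic and both rings count as aromatic (indole).
Ring E has only sp³ atoms, so it is not fully conjugated — not aromatic (pyrrolidine).
Aromatic: A, C, D. Total: 3.

3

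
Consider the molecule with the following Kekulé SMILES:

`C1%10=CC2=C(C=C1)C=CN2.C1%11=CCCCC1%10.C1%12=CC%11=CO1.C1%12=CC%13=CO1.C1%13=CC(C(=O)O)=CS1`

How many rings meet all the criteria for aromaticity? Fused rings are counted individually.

The SMILES encodes a six-membered carbon ring with three alternating C=C double bonds, fused to a five-membered ring containing one N–H nitrogen and two C=C double bonds; a six-membered carbon ring with one C=C double bond; a five-membered ring of four carbons and one oxygen, with two C=C double bonds; a five-membered ring of four carbons and one oxygen, with two C=C double bonds; a five-membered ring of four carbons and one sulfur, with two C=C double bonds.
The fused 6/5-membered bicyclic (with one N–H) is a single π system with 9 sp² atoms and 10 π electrons from ring double bonds plus a heteroatom lone pair. 10 = 4(2)+2, so the system is aromatic and both rings count as aromatic (indole).
The 6-membered ring has four sp³ carbons, so it is not fully conjugated — not aromatic (cyclohexene).
The 5-membered ring with one oxygen has a continuous p-orbital overlap around the ring; 2 ring double bonds (4 π electrons) plus a heteroatom lone pair (2) give 6 π electrons. Since 6 = 4n+2 (n=1), it is aromatic (furan).
The second 5-membered ring with one oxygen is planar and fully conjugated; 2 ring double bonds (4 π electrons) plus a heteroatom lone pair (2) give 6 π electrons. 6 = 4(1)+2, so it is aromatic (furan).
The 5-membered ring with one sulfur has a continuous p-orbital overlap around the ring; 2 ring double bonds (4 π electrons) plus a heteroatom lone pair (2) give 6 π electrons. That satisfies 4n+2 with n=1, so it is aromatic (thiophene).
5 of the 6 rings are aromatic. Total: 5.

5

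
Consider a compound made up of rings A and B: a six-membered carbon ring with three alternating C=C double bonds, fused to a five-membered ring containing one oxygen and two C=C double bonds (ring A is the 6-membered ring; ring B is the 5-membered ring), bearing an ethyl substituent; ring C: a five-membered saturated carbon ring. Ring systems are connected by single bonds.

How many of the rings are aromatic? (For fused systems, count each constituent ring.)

2

Rings A and B form a fused bicyclic system (with one oxygen) with 9 sp² atoms and 10 π electrons from ring double bonds plus a heteroatom lone pair. 10 = 4(2)+2, so the system is aromatic and both rings count as aromatic (benzofuran).
Ring C has only sp³ atoms, so it is not fully conjugated — not aromatic (cyclopentane).
Aromatic: A, B. Total: 2.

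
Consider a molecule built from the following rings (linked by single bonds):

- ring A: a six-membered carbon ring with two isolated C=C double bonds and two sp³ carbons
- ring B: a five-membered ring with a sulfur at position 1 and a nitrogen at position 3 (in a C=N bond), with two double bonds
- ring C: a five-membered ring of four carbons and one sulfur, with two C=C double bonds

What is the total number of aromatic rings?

2

Ring A has two sp³ carbons, so it is not fully conjugated — not aromatic (1,4-cyclohexadiene).
Ring B is planar and fully conjugated; 2 ring double bonds (4 π electrons) plus a heteroatom lone pair (2) give 6 π electrons. Since 6 = 4n+2 (n=1), ring B is aromatic (thiazole).
Ring C is planar and fully conjugated; 2 ring double bonds (4 π electrons) plus a heteroatom lone pair (2) give 6 π electrons. 6 = 4(1)+2, so ring C is aromatic (thiophene).
Aromatic: B, C. Total: 2.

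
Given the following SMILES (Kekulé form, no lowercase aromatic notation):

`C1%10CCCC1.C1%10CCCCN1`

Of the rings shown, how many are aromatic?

0

The SMILES encodes a five-membered saturated carbon ring; a six-membered saturated ring of five carbons and one N–H nitrogen.
The 5-membered ring has only sp³ atoms, so it is not fully conjugated — not aromatic (cyclopentane).
The 6-membered ring with one N–H has only sp³ atoms, so it is not fully conjugated — not aromatic (piperidine).
None of the rings are aromatic. Total: 0.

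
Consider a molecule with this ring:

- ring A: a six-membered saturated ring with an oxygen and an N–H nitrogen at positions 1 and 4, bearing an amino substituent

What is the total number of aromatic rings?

Ring A has only sp³ atoms, so it is not fully conjugated — not aromatic (morpholine).

0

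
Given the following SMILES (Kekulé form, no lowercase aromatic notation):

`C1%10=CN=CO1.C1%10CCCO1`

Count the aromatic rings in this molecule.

1

The SMILES encodes a five-membered ring with an oxygen at position 1 and a nitrogen at position 3 (in a C=N bond), with two double bonds; a five-membered saturated ring of four carbons and one oxygen.
The 5-membered ring with one oxygen and one =N– is planar and fully conjugated; 2 ring double bonds (4 π electrons) plus a heteroatom lone pair (2) give 6 π electrons. 6 = 4(1)+2, so it is aromatic (oxazole).
The 5-membered ring with one oxygen has only sp³ atoms, so it is not fully conjugated — not aromatic (tetrahydrofuran).
1 of the 2 rings is aromatic. Total: 1.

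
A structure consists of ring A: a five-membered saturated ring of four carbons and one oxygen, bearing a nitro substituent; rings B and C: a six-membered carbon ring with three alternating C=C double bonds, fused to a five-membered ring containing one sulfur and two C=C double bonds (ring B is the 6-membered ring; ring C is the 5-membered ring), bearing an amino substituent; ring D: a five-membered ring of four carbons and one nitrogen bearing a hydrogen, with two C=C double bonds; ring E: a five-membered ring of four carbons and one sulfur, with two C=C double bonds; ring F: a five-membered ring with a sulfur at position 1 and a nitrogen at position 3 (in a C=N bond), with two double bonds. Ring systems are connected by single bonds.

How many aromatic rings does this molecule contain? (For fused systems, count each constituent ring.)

Ring A has only sp³ atoms, so it is not fully conjugated — not aromatic (tetrahydrofuran).
Rings B and C form a fused bicyclic system (with one sulfur) with 9 sp² atoms and 10 π electrons from ring double bonds plus a heteroatom lone pair. 10 = 4(2)+2, so the system is aromatic and both rings count as aromatic (benzothiophene).
Ring D has a continuous p-orbital overlap around the ring; 2 ring double bonds (4 π electrons) plus a heteroatom lone pair (2) give 6 π electrons. Since 6 = 4n+2 (n=1), ring D is aromatic (pyrrole).
Ring E is fully conjugated (every ring atom contributes a p orbital); 2 ring double bonds (4 π electrons) plus a heteroatom lone pair (2) give 6 π electrons. That satisfies 4n+2 with n=1, so ring E is aromatic (thiophene).
Ring F is planar and fully conjugated; 2 ring double bonds (4 π electrons) plus a heteroatom lone pair (2) give 6 π electrons. That satisfies 4n+2 with n=1, so ring F is aromatic (thiazole).
Aromatic: B, C, D, E, F. Total: 5.

5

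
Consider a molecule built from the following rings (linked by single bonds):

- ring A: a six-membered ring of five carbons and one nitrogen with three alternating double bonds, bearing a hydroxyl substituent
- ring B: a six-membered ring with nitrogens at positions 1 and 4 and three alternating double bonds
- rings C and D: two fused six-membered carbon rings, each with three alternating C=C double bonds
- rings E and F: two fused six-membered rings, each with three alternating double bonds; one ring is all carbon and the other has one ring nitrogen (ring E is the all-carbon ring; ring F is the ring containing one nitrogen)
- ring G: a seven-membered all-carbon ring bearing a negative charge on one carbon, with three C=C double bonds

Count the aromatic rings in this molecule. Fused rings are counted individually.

Ring A is fully conjugated (every ring atom contributes a p orbital); 3 ring double bonds give 6 π electrons. 6 = 4(1)+2, so ring A is aromatic (pyridine).
Ring B has a continuous p-orbital overlap around the ring; 3 ring double bonds give 6 π electrons. 6 = 4(1)+2, so ring B is aromatic (pyrazine).
Rings C and D form a fused bicyclic system with 10 sp² atoms and 10 π electrons from ring double bonds. 10 = 4(2)+2, so the system is aromatic and both rings count as aromatic (naphthalene).
Rings E and F form a fused bicyclic system (with one nitrogen) with 10 sp² atoms and 10 π electrons from ring double bonds. 10 = 4(2)+2, so the system is aromatic and both rings count as aromatic (quinoline).
Ring G has only sp² ring atoms; a planar conformation would have a fully conjugated π system of 8 electrons. But 8 = 4(2), which is 4n not 4n+2, so ring G is not aromatic (cycloheptatrienyl anion).
Aromatic: A, B, C, D, E, F. Total: 6.

6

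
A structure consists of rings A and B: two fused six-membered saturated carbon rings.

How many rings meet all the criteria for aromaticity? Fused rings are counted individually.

0

Ring A has only sp³ atoms, so it is not fully conjugated — not aromatic (cyclohexane ring).
Ring B has only sp³ atoms, so it is not fully conjugated — not aromatic (cyclohexane ring).
No ring is aromatic. Total: 0.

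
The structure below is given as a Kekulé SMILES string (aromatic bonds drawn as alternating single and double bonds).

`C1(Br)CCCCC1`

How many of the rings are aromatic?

The SMILES encodes a six-membered saturated carbon ring.
The 6-membered ring has only sp³ atoms, so it is not fully conjugated — not aromatic (cyclohexane).

0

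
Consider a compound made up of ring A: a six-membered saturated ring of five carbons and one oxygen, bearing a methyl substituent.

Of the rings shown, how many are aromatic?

0

Ring A has only sp³ atoms, so it is not fully conjugated — not aromatic (tetrahydropyran).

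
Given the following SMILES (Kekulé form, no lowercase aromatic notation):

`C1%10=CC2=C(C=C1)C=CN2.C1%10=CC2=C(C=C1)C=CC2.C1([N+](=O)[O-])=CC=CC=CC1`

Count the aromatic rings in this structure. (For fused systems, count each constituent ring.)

The SMILES encodes a six-membered carbon ring with three alternating C=C double bonds, fused to a five-membered ring containing one N–H nitrogen and two C=C double bonds; a six-membered carbon ring with three alternating C=C double bonds, fused to a five-membered carbon ring containing one C=C double bond and one sp³ carbon; a seven-membered carbon ring with three C=C double bonds and one sp³ carbon.
The fused 6/5-membered bicyclic (with one N–H) is a single π system with 9 sp² atoms and 10 π electrons from ring double bonds plus a heteroatom lone pair. 10 = 4(2)+2, so the system is aromatic and both rings count as aromatic (indole).
The 6-membered ring has a continuous p-orbital overlap around the ring; 3 ring double bonds give 6 π electrons. 6 = 4(1)+2, so it is aromatic (benzene ring).
The 5-membered ring has one sp³ carbon, so it is not fully conjugated — not aromatic (cyclopentene ring).
The 7-membered ring has one sp³ carbon, so it is not fully conjugated — not aromatic (cycloheptatriene).
3 of the 5 rings are aromatic. Total: 3.

3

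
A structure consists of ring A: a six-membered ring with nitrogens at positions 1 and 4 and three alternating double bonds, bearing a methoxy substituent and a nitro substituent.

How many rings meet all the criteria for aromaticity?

1

Ring A has a continuous p-orbital overlap around the ring; 3 ring double bonds give 6 π electrons. Since 6 = 4n+2 (n=1), ring A is aromatic (pyrazine).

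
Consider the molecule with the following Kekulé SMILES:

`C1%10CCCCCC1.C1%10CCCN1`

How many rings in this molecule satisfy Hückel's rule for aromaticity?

0

The SMILES encodes a seven-membered saturated carbon ring; a five-membered saturated ring of four carbons and one N–H nitrogen.
The 7-membered ring has only sp³ atoms, so it is not fully conjugated — not aromatic (cycloheptane).
The 5-membered ring with one N–H has only sp³ atoms, so it is not fully conjugated — not aromatic (pyrrolidine).
None of the rings are aromatic. Total: 0.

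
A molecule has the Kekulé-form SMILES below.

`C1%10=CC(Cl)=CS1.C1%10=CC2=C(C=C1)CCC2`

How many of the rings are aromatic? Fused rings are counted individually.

The SMILES encodes a five-membered ring of four carbons and one sulfur, with two C=C double bonds; a six-membered carbon ring with three alternating C=C double bonds, fused to a saturated five-membered carbon ring.
The 5-membered ring with one sulfur has a continuous p-orbital overlap around the ring; 2 ring double bonds (4 π electrons) plus a heteroatom lone pair (2) give 6 π electrons. Since 6 = 4n+2 (n=1), it is aromatic (thiophene).
The 6-membered ring is planar and fully conjugated; 3 ring double bonds give 6 π electrons. 6 = 4(1)+2, so it is aromatic (benzene ring).
The 5-membered ring has three sp³ carbons, so it is not fully conjugated — not aromatic (cyclopentane ring).
2 of the 3 rings are aromatic. Total: 2.

2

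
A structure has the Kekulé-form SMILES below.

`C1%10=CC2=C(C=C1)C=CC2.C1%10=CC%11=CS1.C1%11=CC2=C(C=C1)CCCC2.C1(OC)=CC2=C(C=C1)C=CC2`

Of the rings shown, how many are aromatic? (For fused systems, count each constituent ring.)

The SMILES encodes a six-membered carbon ring with three alternating C=C double bonds, fused to a five-membered carbon ring containing one C=C double bond and one sp³ carbon; a five-membered ring of four carbons and one sulfur, with two C=C double bonds; a six-membered carbon ring with three alternating C=C double bonds, fused to a saturated six-membered carbon ring; a six-membered carbon ring with three alternating C=C double bonds, fused to a five-membered carbon ring containing one C=C double bond and one sp³ carbon.
The 6-membered ring is planar and fully conjugated; 3 ring double bonds give 6 π electrons. Since 6 = 4n+2 (n=1), it is aromatic (benzene ring).
The 5-membered ring has one sp³ carbon, so it is not fully conjugated — not aromatic (cyclopentene ring).
The 5-membered ring with one sulfur has a continuous p-orbital overlap around the ring; 2 ring double bonds (4 π electrons) plus a heteroatom lone pair (2) give 6 π electrons. Since 6 = 4n+2 (n=1), it is aromatic (thiophene).
The second 6-membered ring has a continuous p-orbital overlap around the ring; 3 ring double bonds give 6 π electrons. That satisfies 4n+2 with n=1, so it is aromatic (benzene ring).
The third 6-membered ring has four sp³ carbons, so it is not fully conjugated — not aromatic (cyclohexane ring).
The fourth 6-membered ring is planar and fully conjugated; 3 ring double bonds give 6 π electrons. That satisfies 4n+2 with n=1, so it is aromatic (benzene ring).
The second 5-membered ring has one sp³ carbon, so it is not fully conjugated — not aromatic (cyclopentene ring).
4 of the 7 rings are aromatic. Total: 4.

4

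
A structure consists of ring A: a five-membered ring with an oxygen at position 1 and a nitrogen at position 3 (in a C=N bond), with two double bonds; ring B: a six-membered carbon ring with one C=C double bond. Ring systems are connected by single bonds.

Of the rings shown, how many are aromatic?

Ring A has a continuous p-orbital overlap around the ring; 2 ring double bonds (4 π electrons) plus a heteroatom lone pair (2) give 6 π electrons. Since 6 = 4n+2 (n=1), ring A is aromatic (oxazole).
Ring B has four sp³ carbons, so it is not fully conjugated — not aromatic (cyclohexene).
Aromatic: A. Total: 1.

1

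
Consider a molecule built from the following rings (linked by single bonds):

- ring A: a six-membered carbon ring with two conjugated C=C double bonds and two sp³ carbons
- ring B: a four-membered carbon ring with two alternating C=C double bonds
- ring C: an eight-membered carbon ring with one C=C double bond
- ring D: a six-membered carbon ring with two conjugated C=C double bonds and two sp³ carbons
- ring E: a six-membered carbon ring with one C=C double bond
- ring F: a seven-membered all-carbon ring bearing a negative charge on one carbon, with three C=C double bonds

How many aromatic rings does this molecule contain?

0

Ring A has two sp³ carbons, so it is not fully conjugated — not aromatic (1,3-cyclohexadiene).
Ring B has only sp² ring atoms; a planar conformation would have a fully conjugated π system of 4 electrons. But 4 = 4(1), which is 4n not 4n+2, so ring B is not aromatic (cyclobutadiene) — cyclobutadiene is antiaromatic and distorts to a rectangle.
Ring C has six sp³ carbons, so it is not fully conjugated — not aromatic (cyclooctene).
Ring D has two sp³ carbons, so it is not fully conjugated — not aromatic (1,3-cyclohexadiene).
Ring E has four sp³ carbons, so it is not fully conjugated — not aromatic (cyclohexene).
Ring F has only sp² ring atoms; a planar conformation would have a fully conjugated π system of 8 electrons. But 8 = 4(2), which is 4n not 4n+2, so ring F is not aromatic (cycloheptatrienyl anion).
No ring is aromatic. Total: 0.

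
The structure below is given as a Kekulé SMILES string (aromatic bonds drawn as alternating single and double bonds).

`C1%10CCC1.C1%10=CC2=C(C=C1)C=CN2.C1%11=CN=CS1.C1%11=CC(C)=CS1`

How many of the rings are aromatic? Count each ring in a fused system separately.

4

The SMILES encodes a four-membered saturated carbon ring; a six-membered carbon ring with three alternating C=C double bonds, fused to a five-membered ring containing one N–H nitrogen and two C=C double bonds; a five-membered ring with a sulfur at position 1 and a nitrogen at position 3 (in a C=N bond), with two double bonds; a five-membered ring of four carbons and one sulfur, with two C=C double bonds.
The 4-membered ring has only sp³ atoms, so it is not fully conjugated — not aromatic (cyclobutane).
The fused 6/5-membered bicyclic (with one N–H) is a single π system with 9 sp² atoms and 10 π electrons from ring double bonds plus a heteroatom lone pair. 10 = 4(2)+2, so the system is aromatic and both rings count as aromatic (indole).
The 5-membered ring with one sulfur and one =N– is planar and fully conjugated; 2 ring double bonds (4 π electrons) plus a heteroatom lone pair (2) give 6 π electrons. 6 = 4(1)+2, so it is aromatic (thiazole).
The 5-membered ring with one sulfur is planar and fully conjugated; 2 ring double bonds (4 π electrons) plus a heteroatom lone pair (2) give 6 π electrons. That satisfies 4n+2 with n=1, so it is aromatic (thiophene).
4 of the 5 rings are aromatic. Total: 4.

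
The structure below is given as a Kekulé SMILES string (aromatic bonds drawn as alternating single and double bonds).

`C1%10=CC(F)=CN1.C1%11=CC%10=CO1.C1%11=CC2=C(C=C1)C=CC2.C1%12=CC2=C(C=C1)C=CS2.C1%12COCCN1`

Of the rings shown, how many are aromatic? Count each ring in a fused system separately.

The SMILES encodes a five-membered ring of four carbons and one nitrogen bearing a hydrogen, with two C=C double bonds; a five-membered ring of four carbons and one oxygen, with two C=C double bonds; a six-membered carbon ring with three alternating C=C double bonds, fused to a five-membered carbon ring containing one C=C double bond and one sp³ carbon; a six-membered carbon ring with three alternating C=C double bonds, fused to a five-membered ring containing one sulfur and two C=C double bonds; a six-membered saturated ring with an oxygen and an N–H nitrogen at positions 1 and 4.
The 5-membered ring with one N–H is planar and fully conjugated; 2 ring double bonds (4 π electrons) plus a heteroatom lone pair (2) give 6 π electrons. Since 6 = 4n+2 (n=1), it is aromatic (pyrrole).
The 5-membered ring with one oxygen is planar and fully conjugated; 2 ring double bonds (4 π electrons) plus a heteroatom lone pair (2) give 6 π electrons. That satisfies 4n+2 with n=1, so it is aromatic (furan).
The 6-membered ring has a continuous p-orbital overlap around the ring; 3 ring double bonds give 6 π electrons. Since 6 = 4n+2 (n=1), it is aromatic (benzene ring).
The 5-membered ring has one sp³ carbon, so it is not fully conjugated — not aromatic (cyclopentene ring).
The fused 6/5-membered bicyclic (with one sulfur) is a single π system with 9 sp² atoms and 10 π electrons from ring double bonds plus a heteroatom lone pair. 10 = 4(2)+2, so the system is aromatic and both rings count as aromatic (benzothiophene).
The 6-membered ring with one oxygen and one N–H (1,4) has only sp³ atoms, so it is not fully conjugated — not aromatic (morpholine).
5 of the 7 rings are aromatic. Total: 5.

5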